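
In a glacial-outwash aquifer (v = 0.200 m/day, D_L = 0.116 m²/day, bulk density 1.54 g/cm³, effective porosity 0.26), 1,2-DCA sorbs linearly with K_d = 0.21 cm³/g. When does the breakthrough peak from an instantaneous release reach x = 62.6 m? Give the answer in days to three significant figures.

Retardation factor R = 1 + ρ_b·K_d/n = 1 + 1.54 × 0.21/0.26 = 2.244.
Sorption retards both mechanisms: v_R = v/R = 0.08913 m/day, D_R = D/R = 0.05169 m²/day.
Peak time from v_R²t² + 2D_R t − x² = 0: t = (√(D_R² + v_R²x²) − D_R)/v_R².
√(D_R² + v_R²x²) = √(0.05169² + 0.08913² × 62.6²) = 5.580; v_R² = 0.007944.
t = (5.580 − 0.05169)/0.007944 = 696 days.

696 days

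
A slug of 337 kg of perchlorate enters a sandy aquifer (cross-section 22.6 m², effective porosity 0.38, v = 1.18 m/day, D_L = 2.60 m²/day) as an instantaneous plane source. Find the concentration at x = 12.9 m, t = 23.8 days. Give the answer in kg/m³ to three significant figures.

For an instantaneous plane source, C(x,t) = M/(n_e·A·√(4πDt)) · exp(−(x−vt)²/(4Dt)), with n_e·A the pore (flow) area.
Plume center vt = 1.18 × 23.8 = 28.084 m, so the well at 12.9 m is 15.184 m upgradient of the peak.
√(4πDt) = 27.89 m, giving peak height M/(n_e·A·√(4πDt)) = 337/(0.38 × 22.6 × 27.89) = 1.407 kg/m³.
(x−vt)²/(4Dt) = (-15.184)²/(4 × 2.60 × 23.8) = 0.9315; exp(−0.9315) = 0.3940.
C = 1.407 × 0.3940 = 0.554 kg/m³.

0.554 kg/m³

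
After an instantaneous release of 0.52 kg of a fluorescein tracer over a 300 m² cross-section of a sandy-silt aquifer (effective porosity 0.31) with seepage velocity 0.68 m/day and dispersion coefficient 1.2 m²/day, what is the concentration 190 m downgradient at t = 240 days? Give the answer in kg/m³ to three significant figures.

4.98e-05 kg/m³

For an instantaneous plane source, C(x,t) = M/(n_e·A·√(4πDt)) · exp(−(x−vt)²/(4Dt)), with n_e·A the pore (flow) area.
Plume center vt = 0.68 × 240 = 163.2 m, so the well at 190 m is 26.8 m downgradient of the peak.
√(4πDt) = 60.16 m, giving peak height M/(n_e·A·√(4πDt)) = 0.52/(0.31 × 300 × 60.16) = 9.294e-05 kg/m³.
(x−vt)²/(4Dt) = (26.8)²/(4 × 1.2 × 240) = 0.6235; exp(−0.6235) = 0.5361.
C = 9.294e-05 × 0.5361 = 4.98e-05 kg/m³.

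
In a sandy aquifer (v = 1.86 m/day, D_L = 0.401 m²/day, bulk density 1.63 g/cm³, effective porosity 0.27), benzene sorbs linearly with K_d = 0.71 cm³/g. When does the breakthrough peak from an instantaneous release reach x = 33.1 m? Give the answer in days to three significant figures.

93.5 days

Retardation factor R = 1 + ρ_b·K_d/n = 1 + 1.63 × 0.71/0.27 = 5.286.
Sorption retards both mechanisms: v_R = v/R = 0.3519 m/day, D_R = D/R = 0.07586 m²/day.
Peak time from v_R²t² + 2D_R t − x² = 0: t = (√(D_R² + v_R²x²) − D_R)/v_R².
√(D_R² + v_R²x²) = √(0.07586² + 0.3519² × 33.1²) = 11.65; v_R² = 0.1238.
t = (11.65 − 0.07586)/0.1238 = 93.5 days.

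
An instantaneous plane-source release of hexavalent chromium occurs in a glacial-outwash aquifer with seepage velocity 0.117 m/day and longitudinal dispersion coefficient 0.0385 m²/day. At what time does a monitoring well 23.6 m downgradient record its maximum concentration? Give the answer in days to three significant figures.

199 days

For the 1D instantaneous-source solution, setting ∂C/∂t = 0 at fixed x gives v²t² + 2Dt − x² = 0, so t = (√(D² + v²x²) − D)/v².
√(D² + v²x²) = √(0.0385² + 0.117² × 23.6²) = 2.761; v² = 0.013689.
t = (2.761 − 0.0385)/0.013689 = 199 days (vs. the pure-advection estimate x/v = 202 d).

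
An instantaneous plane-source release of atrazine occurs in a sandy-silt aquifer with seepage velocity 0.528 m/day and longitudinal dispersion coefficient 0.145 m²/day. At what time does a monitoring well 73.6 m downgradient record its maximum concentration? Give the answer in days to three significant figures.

For the 1D instantaneous-source solution, setting ∂C/∂t = 0 at fixed x gives v²t² + 2Dt − x² = 0, so t = (√(D² + v²x²) − D)/v².
√(D² + v²x²) = √(0.145² + 0.528² × 73.6²) = 38.86; v² = 0.278784.
t = (38.86 − 0.145)/0.278784 = 139 days (vs. the pure-advection estimate x/v = 139 d).

139 days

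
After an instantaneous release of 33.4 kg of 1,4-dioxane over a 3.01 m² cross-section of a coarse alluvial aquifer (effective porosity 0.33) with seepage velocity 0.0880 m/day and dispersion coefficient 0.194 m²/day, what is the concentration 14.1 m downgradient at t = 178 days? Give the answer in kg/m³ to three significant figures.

For an instantaneous plane source, C(x,t) = M/(n_e·A·√(4πDt)) · exp(−(x−vt)²/(4Dt)), with n_e·A the pore (flow) area.
Plume center vt = 0.0880 × 178 = 15.664 m, so the well at 14.1 m is 1.564 m upgradient of the peak.
√(4πDt) = 20.83 m, giving peak height M/(n_e·A·√(4πDt)) = 33.4/(0.33 × 3.01 × 20.83) = 1.614 kg/m³.
(x−vt)²/(4Dt) = (-1.564)²/(4 × 0.194 × 178) = 0.01771; exp(−0.01771) = 0.9824.
C = 1.614 × 0.9824 = 1.59 kg/m³.

1.59 kg/m³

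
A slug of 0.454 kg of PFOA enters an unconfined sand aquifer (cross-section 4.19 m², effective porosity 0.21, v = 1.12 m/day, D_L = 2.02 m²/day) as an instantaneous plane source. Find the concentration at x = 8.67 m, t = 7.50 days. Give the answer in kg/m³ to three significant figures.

0.0373 kg/m³

For an instantaneous plane source, C(x,t) = M/(n_e·A·√(4πDt)) · exp(−(x−vt)²/(4Dt)), with n_e·A the pore (flow) area.
Plume center vt = 1.12 × 7.50 = 8.4 m, so the well at 8.67 m is 0.27 m downgradient of the peak.
√(4πDt) = 13.80 m, giving peak height M/(n_e·A·√(4πDt)) = 0.454/(0.21 × 4.19 × 13.80) = 0.03739 kg/m³.
(x−vt)²/(4Dt) = (0.27)²/(4 × 2.02 × 7.50) = 0.001203; exp(−0.001203) = 0.9988.
C = 0.03739 × 0.9988 = 0.0373 kg/m³.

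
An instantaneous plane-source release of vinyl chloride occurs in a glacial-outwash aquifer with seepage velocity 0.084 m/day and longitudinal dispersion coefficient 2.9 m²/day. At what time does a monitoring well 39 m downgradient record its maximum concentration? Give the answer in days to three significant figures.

For the 1D instantaneous-source solution, setting ∂C/∂t = 0 at fixed x gives v²t² + 2Dt − x² = 0, so t = (√(D² + v²x²) − D)/v².
√(D² + v²x²) = √(2.9² + 0.084² × 39²) = 4.375; v² = 0.007056.
t = (4.375 − 2.9)/0.007056 = 209 days (vs. the pure-advection estimate x/v = 464 d).

209 days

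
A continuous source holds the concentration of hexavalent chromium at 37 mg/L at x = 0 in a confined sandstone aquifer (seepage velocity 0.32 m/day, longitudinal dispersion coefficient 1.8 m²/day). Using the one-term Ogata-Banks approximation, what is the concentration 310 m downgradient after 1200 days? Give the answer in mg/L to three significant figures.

For a continuous step input, C/C₀ ≈ ½·erfc((x−vt)/(2√(Dt))).
vt = 0.32 × 1200 = 384 m and 2√(Dt) = 2√(1.8 × 1200) = 92.95 m.
Argument (x−vt)/(2√(Dt)) = (310 − 384)/92.95 = -0.7961; ½·erfc(-0.7961) = 0.8699.
C = 37 × 0.8699 = 32.2 mg/L.

32.2 mg/L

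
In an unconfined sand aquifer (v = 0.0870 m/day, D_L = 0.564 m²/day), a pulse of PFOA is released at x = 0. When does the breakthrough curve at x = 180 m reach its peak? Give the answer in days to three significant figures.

2000 days

For the 1D instantaneous-source solution, setting ∂C/∂t = 0 at fixed x gives v²t² + 2Dt − x² = 0, so t = (√(D² + v²x²) − D)/v².
√(D² + v²x²) = √(0.564² + 0.0870² × 180²) = 15.67; v² = 0.007569.
t = (15.67 − 0.564)/0.007569 = 2000 days (vs. the pure-advection estimate x/v = 2070 d).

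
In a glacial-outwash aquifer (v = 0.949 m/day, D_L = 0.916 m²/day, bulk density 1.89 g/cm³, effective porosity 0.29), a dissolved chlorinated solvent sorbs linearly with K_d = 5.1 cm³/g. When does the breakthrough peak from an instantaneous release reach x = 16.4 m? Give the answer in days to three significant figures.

558 days

Retardation factor R = 1 + ρ_b·K_d/n = 1 + 1.89 × 5.1/0.29 = 34.24.
Sorption retards both mechanisms: v_R = v/R = 0.02772 m/day, D_R = D/R = 0.02675 m²/day.
Peak time from v_R²t² + 2D_R t − x² = 0: t = (√(D_R² + v_R²x²) − D_R)/v_R².
√(D_R² + v_R²x²) = √(0.02675² + 0.02772² × 16.4²) = 0.4554; v_R² = 0.0007684.
t = (0.4554 − 0.02675)/0.0007684 = 558 days.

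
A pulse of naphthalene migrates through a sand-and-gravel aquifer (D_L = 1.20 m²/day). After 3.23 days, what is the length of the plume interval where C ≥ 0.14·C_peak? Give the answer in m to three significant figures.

11.0 m

The plume is Gaussian with σ = √(2Dt) = √(2 × 1.20 × 3.23) = 2.784 m.
C/C_peak = exp(−Δx²/(2σ²)) = 0.14 ⇒ Δx = σ·√(−2 ln 0.14) = 2.784 × 1.983 = 5.521 m.
Width = 2Δx = 11.0 m.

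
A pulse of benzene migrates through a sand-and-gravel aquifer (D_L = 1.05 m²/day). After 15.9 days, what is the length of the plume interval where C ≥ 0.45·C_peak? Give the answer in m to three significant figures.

The plume is Gaussian with σ = √(2Dt) = √(2 × 1.05 × 15.9) = 5.778 m.
C/C_peak = exp(−Δx²/(2σ²)) = 0.45 ⇒ Δx = σ·√(−2 ln 0.45) = 5.778 × 1.264 = 7.303 m.
Width = 2Δx = 14.6 m.

14.6 m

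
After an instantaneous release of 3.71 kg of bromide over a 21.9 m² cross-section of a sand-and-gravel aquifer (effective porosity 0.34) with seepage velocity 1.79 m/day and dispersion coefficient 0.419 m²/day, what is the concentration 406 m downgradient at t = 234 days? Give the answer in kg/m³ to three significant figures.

0.00931 kg/m³

For an instantaneous plane source, C(x,t) = M/(n_e·A·√(4πDt)) · exp(−(x−vt)²/(4Dt)), with n_e·A the pore (flow) area.
Plume center vt = 1.79 × 234 = 418.86 m, so the well at 406 m is 12.86 m upgradient of the peak.
√(4πDt) = 35.10 m, giving peak height M/(n_e·A·√(4πDt)) = 3.71/(0.34 × 21.9 × 35.10) = 0.01420 kg/m³.
(x−vt)²/(4Dt) = (-12.86)²/(4 × 0.419 × 234) = 0.4217; exp(−0.4217) = 0.6559.
C = 0.01420 × 0.6559 = 0.00931 kg/m³.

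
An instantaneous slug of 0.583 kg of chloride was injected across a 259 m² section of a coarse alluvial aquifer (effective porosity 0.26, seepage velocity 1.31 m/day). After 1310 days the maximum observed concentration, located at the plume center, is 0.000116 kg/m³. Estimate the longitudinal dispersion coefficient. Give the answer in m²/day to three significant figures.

At the plume center C_max = M/(n_e·A·√(4πDt)), so D = M²/(4πt·(n_e·A·C_max)²).
n_e·A·C_max = 0.26 × 259 × 0.000116 = 0.007811 kg/m.
D = 0.583²/(4π × 1310 × 0.007811²) = 0.338 m²/day.

0.338 m²/day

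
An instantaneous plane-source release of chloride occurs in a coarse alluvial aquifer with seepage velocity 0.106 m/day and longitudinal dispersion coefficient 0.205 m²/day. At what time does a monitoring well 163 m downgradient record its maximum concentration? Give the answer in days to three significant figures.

1520 days

For the 1D instantaneous-source solution, setting ∂C/∂t = 0 at fixed x gives v²t² + 2Dt − x² = 0, so t = (√(D² + v²x²) − D)/v².
√(D² + v²x²) = √(0.205² + 0.106² × 163²) = 17.28; v² = 0.011236.
t = (17.28 − 0.205)/0.011236 = 1520 days (vs. the pure-advection estimate x/v = 1540 d).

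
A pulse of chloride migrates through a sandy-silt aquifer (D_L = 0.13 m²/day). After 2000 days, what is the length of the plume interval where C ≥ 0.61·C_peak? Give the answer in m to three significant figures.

45.3 m

The plume is Gaussian with σ = √(2Dt) = √(2 × 0.13 × 2000) = 22.80 m.
C/C_peak = exp(−Δx²/(2σ²)) = 0.61 ⇒ Δx = σ·√(−2 ln 0.61) = 22.80 × 0.9943 = 22.67 m.
Width = 2Δx = 45.3 m.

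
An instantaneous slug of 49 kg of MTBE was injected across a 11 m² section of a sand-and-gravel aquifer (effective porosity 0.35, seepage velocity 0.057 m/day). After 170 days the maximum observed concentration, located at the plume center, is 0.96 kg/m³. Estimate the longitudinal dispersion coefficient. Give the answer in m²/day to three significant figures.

0.0823 m²/day

At the plume center C_max = M/(n_e·A·√(4πDt)), so D = M²/(4πt·(n_e·A·C_max)²).
n_e·A·C_max = 0.35 × 11 × 0.96 = 3.696 kg/m.
D = 49²/(4π × 170 × 3.696²) = 0.0823 m²/day.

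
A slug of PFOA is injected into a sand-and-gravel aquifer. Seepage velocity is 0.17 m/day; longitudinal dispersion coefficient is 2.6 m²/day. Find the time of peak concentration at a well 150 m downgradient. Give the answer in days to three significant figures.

For the 1D instantaneous-source solution, setting ∂C/∂t = 0 at fixed x gives v²t² + 2Dt − x² = 0, so t = (√(D² + v²x²) − D)/v².
√(D² + v²x²) = √(2.6² + 0.17² × 150²) = 25.63; v² = 0.0289.
t = (25.63 − 2.6)/0.0289 = 797 days (vs. the pure-advection estimate x/v = 882 d).

797 days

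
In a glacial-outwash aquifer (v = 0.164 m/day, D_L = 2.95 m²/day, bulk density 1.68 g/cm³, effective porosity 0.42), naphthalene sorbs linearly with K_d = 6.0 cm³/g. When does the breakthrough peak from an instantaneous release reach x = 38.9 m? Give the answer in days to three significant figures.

Retardation factor R = 1 + ρ_b·K_d/n = 1 + 1.68 × 6.0/0.42 = 25.00.
Sorption retards both mechanisms: v_R = v/R = 0.006560 m/day, D_R = D/R = 0.1180 m²/day.
Peak time from v_R²t² + 2D_R t − x² = 0: t = (√(D_R² + v_R²x²) − D_R)/v_R².
√(D_R² + v_R²x²) = √(0.1180² + 0.006560² × 38.9²) = 0.2811; v_R² = 4.303e-05.
t = (0.2811 − 0.1180)/4.303e-05 = 3790 days.

3790 days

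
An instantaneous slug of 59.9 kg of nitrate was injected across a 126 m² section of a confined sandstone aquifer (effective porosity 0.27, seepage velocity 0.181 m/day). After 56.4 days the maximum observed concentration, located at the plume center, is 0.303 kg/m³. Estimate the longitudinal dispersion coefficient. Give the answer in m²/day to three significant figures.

At the plume center C_max = M/(n_e·A·√(4πDt)), so D = M²/(4πt·(n_e·A·C_max)²).
n_e·A·C_max = 0.27 × 126 × 0.303 = 10.31 kg/m.
D = 59.9²/(4π × 56.4 × 10.31²) = 0.0476 m²/day.

0.0476 m²/day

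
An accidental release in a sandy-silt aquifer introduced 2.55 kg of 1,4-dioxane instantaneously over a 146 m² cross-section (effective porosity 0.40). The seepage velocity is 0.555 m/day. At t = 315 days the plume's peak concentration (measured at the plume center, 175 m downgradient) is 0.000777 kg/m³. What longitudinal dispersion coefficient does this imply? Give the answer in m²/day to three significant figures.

0.798 m²/day

At the plume center C_max = M/(n_e·A·√(4πDt)), so D = M²/(4πt·(n_e·A·C_max)²).
n_e·A·C_max = 0.40 × 146 × 0.000777 = 0.04538 kg/m.
D = 2.55²/(4π × 315 × 0.04538²) = 0.798 m²/day.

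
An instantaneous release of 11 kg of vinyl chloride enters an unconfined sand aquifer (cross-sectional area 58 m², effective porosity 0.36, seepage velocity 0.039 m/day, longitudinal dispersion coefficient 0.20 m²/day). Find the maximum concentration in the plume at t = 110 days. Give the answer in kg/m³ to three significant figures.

The peak of an instantaneous 1D plume sits at x = vt; there the Gaussian factor is 1 and C_max = M/(n_e·A·√(4πDt)), where n_e·A is the pore area the mass is dissolved in.
√(4πDt) = √(4π × 0.20 × 110) = 16.63 m, so C_max = 11/(0.36 × 58 × 16.63) = 0.0317 kg/m³.

0.0317 kg/m³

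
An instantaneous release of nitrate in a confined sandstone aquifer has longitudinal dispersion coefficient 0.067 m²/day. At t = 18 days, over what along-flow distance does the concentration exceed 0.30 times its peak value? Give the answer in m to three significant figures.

The plume is Gaussian with σ = √(2Dt) = √(2 × 0.067 × 18) = 1.553 m.
C/C_peak = exp(−Δx²/(2σ²)) = 0.30 ⇒ Δx = σ·√(−2 ln 0.30) = 1.553 × 1.552 = 2.410 m.
Width = 2Δx = 4.82 m.

4.82 m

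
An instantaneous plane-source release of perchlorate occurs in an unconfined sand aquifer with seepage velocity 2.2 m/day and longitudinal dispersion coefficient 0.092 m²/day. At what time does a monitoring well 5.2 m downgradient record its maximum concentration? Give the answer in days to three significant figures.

2.34 days

For the 1D instantaneous-source solution, setting ∂C/∂t = 0 at fixed x gives v²t² + 2Dt − x² = 0, so t = (√(D² + v²x²) − D)/v².
√(D² + v²x²) = √(0.092² + 2.2² × 5.2²) = 11.44; v² = 4.84.
t = (11.44 − 0.092)/4.84 = 2.34 days (vs. the pure-advection estimate x/v = 2.36 d).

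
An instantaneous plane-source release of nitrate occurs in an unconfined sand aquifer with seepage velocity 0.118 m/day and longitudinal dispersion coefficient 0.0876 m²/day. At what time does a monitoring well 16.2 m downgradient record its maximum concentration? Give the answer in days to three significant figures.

131 days

For the 1D instantaneous-source solution, setting ∂C/∂t = 0 at fixed x gives v²t² + 2Dt − x² = 0, so t = (√(D² + v²x²) − D)/v².
√(D² + v²x²) = √(0.0876² + 0.118² × 16.2²) = 1.914; v² = 0.013924.
t = (1.914 − 0.0876)/0.013924 = 131 days (vs. the pure-advection estimate x/v = 137 d).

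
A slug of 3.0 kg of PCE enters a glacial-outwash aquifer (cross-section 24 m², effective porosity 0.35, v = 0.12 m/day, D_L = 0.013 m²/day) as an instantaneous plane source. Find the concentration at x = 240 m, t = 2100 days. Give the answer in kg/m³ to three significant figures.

0.00516 kg/m³

For an instantaneous plane source, C(x,t) = M/(n_e·A·√(4πDt)) · exp(−(x−vt)²/(4Dt)), with n_e·A the pore (flow) area.
Plume center vt = 0.12 × 2100 = 252 m, so the well at 240 m is 12 m upgradient of the peak.
√(4πDt) = 18.52 m, giving peak height M/(n_e·A·√(4πDt)) = 3.0/(0.35 × 24 × 18.52) = 0.01928 kg/m³.
(x−vt)²/(4Dt) = (-12)²/(4 × 0.013 × 2100) = 1.319; exp(−1.319) = 0.2674.
C = 0.01928 × 0.2674 = 0.00516 kg/m³.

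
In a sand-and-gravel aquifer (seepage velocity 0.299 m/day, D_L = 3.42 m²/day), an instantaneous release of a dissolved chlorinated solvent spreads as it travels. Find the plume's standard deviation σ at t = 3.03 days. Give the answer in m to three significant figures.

4.55 m

Dispersive spreading gives a Gaussian with σ² = 2Dt; advection only shifts the center.
σ = √(2 × 3.42 × 3.03) = 4.55 m.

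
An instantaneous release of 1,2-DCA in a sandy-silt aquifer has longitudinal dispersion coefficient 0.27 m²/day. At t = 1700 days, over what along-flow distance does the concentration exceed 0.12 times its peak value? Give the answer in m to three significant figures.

125 m

The plume is Gaussian with σ = √(2Dt) = √(2 × 0.27 × 1700) = 30.30 m.
C/C_peak = exp(−Δx²/(2σ²)) = 0.12 ⇒ Δx = σ·√(−2 ln 0.12) = 30.30 × 2.059 = 62.39 m.
Width = 2Δx = 125 m.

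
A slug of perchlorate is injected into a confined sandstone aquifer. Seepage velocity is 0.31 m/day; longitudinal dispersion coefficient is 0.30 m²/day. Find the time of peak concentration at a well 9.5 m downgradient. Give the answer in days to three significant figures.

27.7 days

For the 1D instantaneous-source solution, setting ∂C/∂t = 0 at fixed x gives v²t² + 2Dt − x² = 0, so t = (√(D² + v²x²) − D)/v².
√(D² + v²x²) = √(0.30² + 0.31² × 9.5²) = 2.960; v² = 0.0961.
t = (2.960 − 0.30)/0.0961 = 27.7 days (vs. the pure-advection estimate x/v = 30.6 d).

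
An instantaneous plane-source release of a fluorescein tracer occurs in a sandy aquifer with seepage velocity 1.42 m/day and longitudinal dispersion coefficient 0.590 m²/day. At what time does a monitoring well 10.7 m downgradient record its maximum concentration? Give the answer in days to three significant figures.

For the 1D instantaneous-source solution, setting ∂C/∂t = 0 at fixed x gives v²t² + 2Dt − x² = 0, so t = (√(D² + v²x²) − D)/v².
√(D² + v²x²) = √(0.590² + 1.42² × 10.7²) = 15.21; v² = 2.0164.
t = (15.21 − 0.590)/2.0164 = 7.25 days (vs. the pure-advection estimate x/v = 7.54 d).

7.25 days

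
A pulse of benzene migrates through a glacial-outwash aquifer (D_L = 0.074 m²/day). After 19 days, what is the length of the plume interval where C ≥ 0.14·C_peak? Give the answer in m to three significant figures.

6.65 m

The plume is Gaussian with σ = √(2Dt) = √(2 × 0.074 × 19) = 1.677 m.
C/C_peak = exp(−Δx²/(2σ²)) = 0.14 ⇒ Δx = σ·√(−2 ln 0.14) = 1.677 × 1.983 = 3.325 m.
Width = 2Δx = 6.65 m.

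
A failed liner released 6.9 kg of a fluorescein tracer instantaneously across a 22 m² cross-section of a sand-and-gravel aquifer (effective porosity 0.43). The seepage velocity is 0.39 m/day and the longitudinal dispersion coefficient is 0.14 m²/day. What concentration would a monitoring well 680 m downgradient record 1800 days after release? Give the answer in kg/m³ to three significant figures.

0.00802 kg/m³

For an instantaneous plane source, C(x,t) = M/(n_e·A·√(4πDt)) · exp(−(x−vt)²/(4Dt)), with n_e·A the pore (flow) area.
Plume center vt = 0.39 × 1800 = 702 m, so the well at 680 m is 22 m upgradient of the peak.
√(4πDt) = 56.27 m, giving peak height M/(n_e·A·√(4πDt)) = 6.9/(0.43 × 22 × 56.27) = 0.01296 kg/m³.
(x−vt)²/(4Dt) = (-22)²/(4 × 0.14 × 1800) = 0.4802; exp(−0.4802) = 0.6187.
C = 0.01296 × 0.6187 = 0.00802 kg/m³.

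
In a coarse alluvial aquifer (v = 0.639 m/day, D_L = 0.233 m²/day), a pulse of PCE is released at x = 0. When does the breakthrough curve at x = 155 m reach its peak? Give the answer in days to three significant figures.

242 days

For the 1D instantaneous-source solution, setting ∂C/∂t = 0 at fixed x gives v²t² + 2Dt − x² = 0, so t = (√(D² + v²x²) − D)/v².
√(D² + v²x²) = √(0.233² + 0.639² × 155²) = 99.05; v² = 0.408321.
t = (99.05 − 0.233)/0.408321 = 242 days (vs. the pure-advection estimate x/v = 243 d).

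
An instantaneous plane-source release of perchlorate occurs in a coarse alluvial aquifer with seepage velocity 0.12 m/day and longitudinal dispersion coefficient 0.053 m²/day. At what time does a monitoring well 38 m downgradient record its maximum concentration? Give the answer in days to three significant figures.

313 days

For the 1D instantaneous-source solution, setting ∂C/∂t = 0 at fixed x gives v²t² + 2Dt − x² = 0, so t = (√(D² + v²x²) − D)/v².
√(D² + v²x²) = √(0.053² + 0.12² × 38²) = 4.560; v² = 0.0144.
t = (4.560 − 0.053)/0.0144 = 313 days (vs. the pure-advection estimate x/v = 317 d).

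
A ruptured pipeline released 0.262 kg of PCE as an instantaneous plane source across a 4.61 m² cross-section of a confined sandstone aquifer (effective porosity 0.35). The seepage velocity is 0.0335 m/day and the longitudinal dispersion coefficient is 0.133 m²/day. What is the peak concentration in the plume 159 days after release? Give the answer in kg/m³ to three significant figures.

0.00996 kg/m³

The peak of an instantaneous 1D plume sits at x = vt; there the Gaussian factor is 1 and C_max = M/(n_e·A·√(4πDt)), where n_e·A is the pore area the mass is dissolved in.
√(4πDt) = √(4π × 0.133 × 159) = 16.30 m, so C_max = 0.262/(0.35 × 4.61 × 16.30) = 0.00996 kg/m³.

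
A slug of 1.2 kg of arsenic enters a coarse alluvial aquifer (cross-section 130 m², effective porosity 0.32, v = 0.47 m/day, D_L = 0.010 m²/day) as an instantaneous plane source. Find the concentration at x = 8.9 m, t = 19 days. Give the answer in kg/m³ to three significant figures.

For an instantaneous plane source, C(x,t) = M/(n_e·A·√(4πDt)) · exp(−(x−vt)²/(4Dt)), with n_e·A the pore (flow) area.
Plume center vt = 0.47 × 19 = 8.93 m, so the well at 8.9 m is 0.03 m upgradient of the peak.
√(4πDt) = 1.545 m, giving peak height M/(n_e·A·√(4πDt)) = 1.2/(0.32 × 130 × 1.545) = 0.01867 kg/m³.
(x−vt)²/(4Dt) = (-0.03)²/(4 × 0.010 × 19) = 0.001184; exp(−0.001184) = 0.9988.
C = 0.01867 × 0.9988 = 0.0186 kg/m³.

0.0186 kg/m³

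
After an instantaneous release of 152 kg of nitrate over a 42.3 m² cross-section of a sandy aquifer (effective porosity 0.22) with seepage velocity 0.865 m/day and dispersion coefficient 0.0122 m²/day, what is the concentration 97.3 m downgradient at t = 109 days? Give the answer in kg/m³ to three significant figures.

For an instantaneous plane source, C(x,t) = M/(n_e·A·√(4πDt)) · exp(−(x−vt)²/(4Dt)), with n_e·A the pore (flow) area.
Plume center vt = 0.865 × 109 = 94.285 m, so the well at 97.3 m is 3.015 m downgradient of the peak.
√(4πDt) = 4.088 m, giving peak height M/(n_e·A·√(4πDt)) = 152/(0.22 × 42.3 × 4.088) = 3.995 kg/m³.
(x−vt)²/(4Dt) = (3.015)²/(4 × 0.0122 × 109) = 1.709; exp(−1.709) = 0.1810.
C = 3.995 × 0.1810 = 0.723 kg/m³.

0.723 kg/m³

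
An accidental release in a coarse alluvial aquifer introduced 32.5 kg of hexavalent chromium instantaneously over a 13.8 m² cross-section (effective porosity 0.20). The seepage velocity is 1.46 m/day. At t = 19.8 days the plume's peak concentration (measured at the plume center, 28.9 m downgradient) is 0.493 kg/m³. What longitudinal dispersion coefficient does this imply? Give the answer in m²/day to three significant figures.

2.29 m²/day

At the plume center C_max = M/(n_e·A·√(4πDt)), so D = M²/(4πt·(n_e·A·C_max)²).
n_e·A·C_max = 0.20 × 13.8 × 0.493 = 1.361 kg/m.
D = 32.5²/(4π × 19.8 × 1.361²) = 2.29 m²/day.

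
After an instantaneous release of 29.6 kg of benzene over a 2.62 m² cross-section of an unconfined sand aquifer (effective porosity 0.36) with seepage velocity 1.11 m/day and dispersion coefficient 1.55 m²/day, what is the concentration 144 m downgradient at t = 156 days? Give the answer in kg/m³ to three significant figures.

For an instantaneous plane source, C(x,t) = M/(n_e·A·√(4πDt)) · exp(−(x−vt)²/(4Dt)), with n_e·A the pore (flow) area.
Plume center vt = 1.11 × 156 = 173.16 m, so the well at 144 m is 29.16 m upgradient of the peak.
√(4πDt) = 55.12 m, giving peak height M/(n_e·A·√(4πDt)) = 29.6/(0.36 × 2.62 × 55.12) = 0.5693 kg/m³.
(x−vt)²/(4Dt) = (-29.16)²/(4 × 1.55 × 156) = 0.8791; exp(−0.8791) = 0.4152.
C = 0.5693 × 0.4152 = 0.236 kg/m³.

0.236 kg/m³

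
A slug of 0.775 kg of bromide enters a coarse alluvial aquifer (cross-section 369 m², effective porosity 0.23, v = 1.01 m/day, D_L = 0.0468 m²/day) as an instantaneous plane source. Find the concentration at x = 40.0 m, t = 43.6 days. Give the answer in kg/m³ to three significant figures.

0.000245 kg/m³

For an instantaneous plane source, C(x,t) = M/(n_e·A·√(4πDt)) · exp(−(x−vt)²/(4Dt)), with n_e·A the pore (flow) area.
Plume center vt = 1.01 × 43.6 = 44.036 m, so the well at 40.0 m is 4.036 m upgradient of the peak.
√(4πDt) = 5.064 m, giving peak height M/(n_e·A·√(4πDt)) = 0.775/(0.23 × 369 × 5.064) = 0.001803 kg/m³.
(x−vt)²/(4Dt) = (-4.036)²/(4 × 0.0468 × 43.6) = 1.996; exp(−1.996) = 0.1359.
C = 0.001803 × 0.1359 = 0.000245 kg/m³.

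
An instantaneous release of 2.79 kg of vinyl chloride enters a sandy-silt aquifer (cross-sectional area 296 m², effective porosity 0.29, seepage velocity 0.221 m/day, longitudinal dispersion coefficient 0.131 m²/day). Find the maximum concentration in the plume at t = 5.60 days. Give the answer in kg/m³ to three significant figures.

0.0107 kg/m³

The peak of an instantaneous 1D plume sits at x = vt; there the Gaussian factor is 1 and C_max = M/(n_e·A·√(4πDt)), where n_e·A is the pore area the mass is dissolved in.
√(4πDt) = √(4π × 0.131 × 5.60) = 3.036 m, so C_max = 2.79/(0.29 × 296 × 3.036) = 0.0107 kg/m³.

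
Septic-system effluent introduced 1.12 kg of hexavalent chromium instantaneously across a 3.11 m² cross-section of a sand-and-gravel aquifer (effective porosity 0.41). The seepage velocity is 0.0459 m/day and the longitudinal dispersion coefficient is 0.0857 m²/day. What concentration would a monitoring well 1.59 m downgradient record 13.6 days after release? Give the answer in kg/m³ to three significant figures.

0.188 kg/m³

For an instantaneous plane source, C(x,t) = M/(n_e·A·√(4πDt)) · exp(−(x−vt)²/(4Dt)), with n_e·A the pore (flow) area.
Plume center vt = 0.0459 × 13.6 = 0.62424 m, so the well at 1.59 m is 0.96576 m downgradient of the peak.
√(4πDt) = 3.827 m, giving peak height M/(n_e·A·√(4πDt)) = 1.12/(0.41 × 3.11 × 3.827) = 0.2295 kg/m³.
(x−vt)²/(4Dt) = (0.96576)²/(4 × 0.0857 × 13.6) = 0.2001; exp(−0.2001) = 0.8186.
C = 0.2295 × 0.8186 = 0.188 kg/m³.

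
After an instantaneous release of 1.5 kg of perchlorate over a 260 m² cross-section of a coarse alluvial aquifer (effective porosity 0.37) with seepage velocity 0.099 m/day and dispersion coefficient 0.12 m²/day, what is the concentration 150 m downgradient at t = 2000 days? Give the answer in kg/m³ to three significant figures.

For an instantaneous plane source, C(x,t) = M/(n_e·A·√(4πDt)) · exp(−(x−vt)²/(4Dt)), with n_e·A the pore (flow) area.
Plume center vt = 0.099 × 2000 = 198 m, so the well at 150 m is 48 m upgradient of the peak.
√(4πDt) = 54.92 m, giving peak height M/(n_e·A·√(4πDt)) = 1.5/(0.37 × 260 × 54.92) = 0.0002839 kg/m³.
(x−vt)²/(4Dt) = (-48)²/(4 × 0.12 × 2000) = 2.400; exp(−2.400) = 0.09072.
C = 0.0002839 × 0.09072 = 2.58e-05 kg/m³.

2.58e-05 kg/m³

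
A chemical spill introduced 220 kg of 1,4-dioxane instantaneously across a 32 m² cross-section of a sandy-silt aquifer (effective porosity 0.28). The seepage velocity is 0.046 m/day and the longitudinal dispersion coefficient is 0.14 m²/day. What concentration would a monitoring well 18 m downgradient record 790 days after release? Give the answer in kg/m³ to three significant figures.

0.308 kg/m³

For an instantaneous plane source, C(x,t) = M/(n_e·A·√(4πDt)) · exp(−(x−vt)²/(4Dt)), with n_e·A the pore (flow) area.
Plume center vt = 0.046 × 790 = 36.34 m, so the well at 18 m is 18.34 m upgradient of the peak.
√(4πDt) = 37.28 m, giving peak height M/(n_e·A·√(4πDt)) = 220/(0.28 × 32 × 37.28) = 0.6586 kg/m³.
(x−vt)²/(4Dt) = (-18.34)²/(4 × 0.14 × 790) = 0.7603; exp(−0.7603) = 0.4675.
C = 0.6586 × 0.4675 = 0.308 kg/m³.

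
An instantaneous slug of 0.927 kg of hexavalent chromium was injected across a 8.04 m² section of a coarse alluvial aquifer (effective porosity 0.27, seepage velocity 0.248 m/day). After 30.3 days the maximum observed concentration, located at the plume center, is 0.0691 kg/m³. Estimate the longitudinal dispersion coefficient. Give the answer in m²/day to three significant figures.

At the plume center C_max = M/(n_e·A·√(4πDt)), so D = M²/(4πt·(n_e·A·C_max)²).
n_e·A·C_max = 0.27 × 8.04 × 0.0691 = 0.1500 kg/m.
D = 0.927²/(4π × 30.3 × 0.1500²) = 0.100 m²/day.

0.100 m²/day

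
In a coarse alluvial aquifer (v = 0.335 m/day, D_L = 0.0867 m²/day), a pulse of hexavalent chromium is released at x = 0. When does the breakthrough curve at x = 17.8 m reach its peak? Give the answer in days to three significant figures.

52.4 days

For the 1D instantaneous-source solution, setting ∂C/∂t = 0 at fixed x gives v²t² + 2Dt − x² = 0, so t = (√(D² + v²x²) − D)/v².
√(D² + v²x²) = √(0.0867² + 0.335² × 17.8²) = 5.964; v² = 0.112225.
t = (5.964 − 0.0867)/0.112225 = 52.4 days (vs. the pure-advection estimate x/v = 53.1 d).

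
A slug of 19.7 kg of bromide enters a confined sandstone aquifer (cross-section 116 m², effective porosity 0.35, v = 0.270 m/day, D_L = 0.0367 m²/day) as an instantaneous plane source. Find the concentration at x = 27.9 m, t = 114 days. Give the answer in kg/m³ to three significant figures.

0.0408 kg/m³

For an instantaneous plane source, C(x,t) = M/(n_e·A·√(4πDt)) · exp(−(x−vt)²/(4Dt)), with n_e·A the pore (flow) area.
Plume center vt = 0.270 × 114 = 30.78 m, so the well at 27.9 m is 2.88 m upgradient of the peak.
√(4πDt) = 7.251 m, giving peak height M/(n_e·A·√(4πDt)) = 19.7/(0.35 × 116 × 7.251) = 0.06692 kg/m³.
(x−vt)²/(4Dt) = (-2.88)²/(4 × 0.0367 × 114) = 0.4956; exp(−0.4956) = 0.6092.
C = 0.06692 × 0.6092 = 0.0408 kg/m³.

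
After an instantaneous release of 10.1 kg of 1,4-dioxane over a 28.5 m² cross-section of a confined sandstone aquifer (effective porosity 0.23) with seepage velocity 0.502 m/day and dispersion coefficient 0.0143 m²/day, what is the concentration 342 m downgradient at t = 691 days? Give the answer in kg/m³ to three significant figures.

For an instantaneous plane source, C(x,t) = M/(n_e·A·√(4πDt)) · exp(−(x−vt)²/(4Dt)), with n_e·A the pore (flow) area.
Plume center vt = 0.502 × 691 = 346.882 m, so the well at 342 m is 4.882 m upgradient of the peak.
√(4πDt) = 11.14 m, giving peak height M/(n_e·A·√(4πDt)) = 10.1/(0.23 × 28.5 × 11.14) = 0.1383 kg/m³.
(x−vt)²/(4Dt) = (-4.882)²/(4 × 0.0143 × 691) = 0.6030; exp(−0.6030) = 0.5472.
C = 0.1383 × 0.5472 = 0.0757 kg/m³.

0.0757 kg/m³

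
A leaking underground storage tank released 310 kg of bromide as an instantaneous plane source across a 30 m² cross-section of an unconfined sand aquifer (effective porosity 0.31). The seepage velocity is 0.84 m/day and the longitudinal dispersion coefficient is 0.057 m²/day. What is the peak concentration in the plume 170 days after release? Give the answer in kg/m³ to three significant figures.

3.02 kg/m³

The peak of an instantaneous 1D plume sits at x = vt; there the Gaussian factor is 1 and C_max = M/(n_e·A·√(4πDt)), where n_e·A is the pore area the mass is dissolved in.
√(4πDt) = √(4π × 0.057 × 170) = 11.03 m, so C_max = 310/(0.31 × 30 × 11.03) = 3.02 kg/m³.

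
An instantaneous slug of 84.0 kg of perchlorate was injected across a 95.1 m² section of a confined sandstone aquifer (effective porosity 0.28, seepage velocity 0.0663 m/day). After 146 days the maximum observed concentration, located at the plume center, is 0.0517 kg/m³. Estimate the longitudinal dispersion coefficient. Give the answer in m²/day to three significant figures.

2.03 m²/day

At the plume center C_max = M/(n_e·A·√(4πDt)), so D = M²/(4πt·(n_e·A·C_max)²).
n_e·A·C_max = 0.28 × 95.1 × 0.0517 = 1.377 kg/m.
D = 84.0²/(4π × 146 × 1.377²) = 2.03 m²/day.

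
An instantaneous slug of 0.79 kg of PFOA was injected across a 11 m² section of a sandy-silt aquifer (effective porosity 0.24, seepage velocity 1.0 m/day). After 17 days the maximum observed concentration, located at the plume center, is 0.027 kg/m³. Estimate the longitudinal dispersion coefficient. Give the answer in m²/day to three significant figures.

0.575 m²/day

At the plume center C_max = M/(n_e·A·√(4πDt)), so D = M²/(4πt·(n_e·A·C_max)²).
n_e·A·C_max = 0.24 × 11 × 0.027 = 0.07128 kg/m.
D = 0.79²/(4π × 17 × 0.07128²) = 0.575 m²/day.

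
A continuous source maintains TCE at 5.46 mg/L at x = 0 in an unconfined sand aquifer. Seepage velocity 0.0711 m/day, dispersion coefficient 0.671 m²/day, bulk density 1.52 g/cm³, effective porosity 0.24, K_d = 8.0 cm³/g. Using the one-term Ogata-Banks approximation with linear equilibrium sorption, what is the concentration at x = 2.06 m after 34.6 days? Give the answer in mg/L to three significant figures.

0.0922 mg/L

Retardation factor R = 1 + ρ_b·K_d/n = 1 + 1.52 × 8.0/0.24 = 51.67.
Sorption retards both mechanisms: v_R = v/R = 0.001376 m/day, D_R = D/R = 0.01299 m²/day.
v_R·t = 0.001376 × 34.6 = 0.0476096 m; 2√(D_R t) = 1.341 m; argument = (2.06 − 0.0476096)/1.341 = 1.501.
C = C₀ × ½·erfc(1.501) = 5.46 × 0.01689 = 0.0922 mg/L.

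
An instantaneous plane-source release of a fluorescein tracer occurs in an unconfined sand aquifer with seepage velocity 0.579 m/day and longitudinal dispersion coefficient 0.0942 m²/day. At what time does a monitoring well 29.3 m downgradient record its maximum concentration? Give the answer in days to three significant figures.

For the 1D instantaneous-source solution, setting ∂C/∂t = 0 at fixed x gives v²t² + 2Dt − x² = 0, so t = (√(D² + v²x²) − D)/v².
√(D² + v²x²) = √(0.0942² + 0.579² × 29.3²) = 16.96; v² = 0.335241.
t = (16.96 − 0.0942)/0.335241 = 50.3 days (vs. the pure-advection estimate x/v = 50.6 d).

50.3 days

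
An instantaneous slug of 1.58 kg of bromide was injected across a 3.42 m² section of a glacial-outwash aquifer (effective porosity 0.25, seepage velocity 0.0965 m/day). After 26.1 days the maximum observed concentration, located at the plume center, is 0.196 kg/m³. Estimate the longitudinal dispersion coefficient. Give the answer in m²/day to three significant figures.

0.271 m²/day

At the plume center C_max = M/(n_e·A·√(4πDt)), so D = M²/(4πt·(n_e·A·C_max)²).
n_e·A·C_max = 0.25 × 3.42 × 0.196 = 0.1676 kg/m.
D = 1.58²/(4π × 26.1 × 0.1676²) = 0.271 m²/day.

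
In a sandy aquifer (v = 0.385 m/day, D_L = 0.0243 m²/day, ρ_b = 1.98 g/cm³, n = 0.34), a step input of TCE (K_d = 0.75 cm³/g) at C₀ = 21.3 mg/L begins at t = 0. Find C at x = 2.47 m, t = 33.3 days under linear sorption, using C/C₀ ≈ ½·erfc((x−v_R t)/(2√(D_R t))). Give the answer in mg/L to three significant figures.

Retardation factor R = 1 + ρ_b·K_d/n = 1 + 1.98 × 0.75/0.34 = 5.368.
Sorption retards both mechanisms: v_R = v/R = 0.07172 m/day, D_R = D/R = 0.004527 m²/day.
v_R·t = 0.07172 × 33.3 = 2.388276 m; 2√(D_R t) = 0.7765 m; argument = (2.47 − 2.388276)/0.7765 = 0.1052.
C = C₀ × ½·erfc(0.1052) = 21.3 × 0.4409 = 9.39 mg/L.

9.39 mg/L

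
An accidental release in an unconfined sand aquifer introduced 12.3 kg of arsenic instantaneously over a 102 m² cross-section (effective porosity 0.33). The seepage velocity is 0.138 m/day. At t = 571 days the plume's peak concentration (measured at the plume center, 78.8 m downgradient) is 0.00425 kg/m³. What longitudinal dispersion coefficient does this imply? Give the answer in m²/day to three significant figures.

1.03 m²/day

At the plume center C_max = M/(n_e·A·√(4πDt)), so D = M²/(4πt·(n_e·A·C_max)²).
n_e·A·C_max = 0.33 × 102 × 0.00425 = 0.1431 kg/m.
D = 12.3²/(4π × 571 × 0.1431²) = 1.03 m²/day.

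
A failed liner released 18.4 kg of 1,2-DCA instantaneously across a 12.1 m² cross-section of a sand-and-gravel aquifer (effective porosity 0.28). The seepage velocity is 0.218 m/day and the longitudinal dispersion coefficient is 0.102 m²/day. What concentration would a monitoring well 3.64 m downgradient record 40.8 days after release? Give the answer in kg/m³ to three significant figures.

For an instantaneous plane source, C(x,t) = M/(n_e·A·√(4πDt)) · exp(−(x−vt)²/(4Dt)), with n_e·A the pore (flow) area.
Plume center vt = 0.218 × 40.8 = 8.8944 m, so the well at 3.64 m is 5.2544 m upgradient of the peak.
√(4πDt) = 7.232 m, giving peak height M/(n_e·A·√(4πDt)) = 18.4/(0.28 × 12.1 × 7.232) = 0.7510 kg/m³.
(x−vt)²/(4Dt) = (-5.2544)²/(4 × 0.102 × 40.8) = 1.659; exp(−1.659) = 0.1903.
C = 0.7510 × 0.1903 = 0.143 kg/m³.

0.143 kg/m³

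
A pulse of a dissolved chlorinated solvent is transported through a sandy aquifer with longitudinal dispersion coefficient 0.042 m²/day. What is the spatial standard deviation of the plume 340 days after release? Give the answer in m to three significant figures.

5.34 m

Dispersive spreading gives a Gaussian with σ² = 2Dt; advection only shifts the center.
σ = √(2 × 0.042 × 340) = 5.34 m.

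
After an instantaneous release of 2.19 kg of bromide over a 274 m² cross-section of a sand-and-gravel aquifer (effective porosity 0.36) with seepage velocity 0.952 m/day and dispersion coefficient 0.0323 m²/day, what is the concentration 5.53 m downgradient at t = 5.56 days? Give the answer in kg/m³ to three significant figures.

For an instantaneous plane source, C(x,t) = M/(n_e·A·√(4πDt)) · exp(−(x−vt)²/(4Dt)), with n_e·A the pore (flow) area.
Plume center vt = 0.952 × 5.56 = 5.29312 m, so the well at 5.53 m is 0.23688 m downgradient of the peak.
√(4πDt) = 1.502 m, giving peak height M/(n_e·A·√(4πDt)) = 2.19/(0.36 × 274 × 1.502) = 0.01478 kg/m³.
(x−vt)²/(4Dt) = (0.23688)²/(4 × 0.0323 × 5.56) = 0.07811; exp(−0.07811) = 0.9249.
C = 0.01478 × 0.9249 = 0.0137 kg/m³.

0.0137 kg/m³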